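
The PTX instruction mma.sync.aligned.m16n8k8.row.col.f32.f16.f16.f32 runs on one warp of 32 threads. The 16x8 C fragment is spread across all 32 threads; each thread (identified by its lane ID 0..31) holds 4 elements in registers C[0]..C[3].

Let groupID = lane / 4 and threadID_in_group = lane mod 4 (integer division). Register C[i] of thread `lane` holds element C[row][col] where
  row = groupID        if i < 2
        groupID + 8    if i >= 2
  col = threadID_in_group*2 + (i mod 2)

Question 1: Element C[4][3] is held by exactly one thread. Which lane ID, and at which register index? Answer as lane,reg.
17,1

r=4⇒gr=4,Rb=0  c=3⇒th=1,odd=1
L=4*4+1=17  i=0*2+1=1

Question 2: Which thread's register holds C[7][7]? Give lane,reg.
r:7=>grp=7,rB=0  c:7=>tig=3,lo=1
L=7*4+3=31  i=0*2+1=1

31,1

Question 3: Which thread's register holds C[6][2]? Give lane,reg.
r:6=>grp=6,rB=0  c:2=>tig=1,lo=0
L=6*4+1=25  i=0*2+0=0

25,0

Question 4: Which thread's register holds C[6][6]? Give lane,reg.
r=6→G=6,rhi=0  c=6→T=3,p=0
L=6*4+3=27  i=0*2+0=0

27,0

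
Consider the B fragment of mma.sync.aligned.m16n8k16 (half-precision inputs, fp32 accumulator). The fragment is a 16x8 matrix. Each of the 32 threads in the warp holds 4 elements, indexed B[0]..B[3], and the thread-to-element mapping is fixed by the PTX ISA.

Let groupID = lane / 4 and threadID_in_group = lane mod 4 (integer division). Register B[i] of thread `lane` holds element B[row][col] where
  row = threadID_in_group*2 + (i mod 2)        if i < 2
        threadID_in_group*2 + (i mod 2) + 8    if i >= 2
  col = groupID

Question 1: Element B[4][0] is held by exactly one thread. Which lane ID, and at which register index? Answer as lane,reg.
2,0

c=0⇒gr=0  r=4⇒Rb=0,th=2,odd=0
L=0*4+2=2  i=0*2+0=0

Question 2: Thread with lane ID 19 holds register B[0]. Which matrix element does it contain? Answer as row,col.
lane 19->19/4=4, 19 mod 4=3
i=0  r:2·3+0+0->6  c:4

6,4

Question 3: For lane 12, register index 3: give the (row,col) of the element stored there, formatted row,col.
12: G=3,T=0
[3] (0*2+1+8,3) = (9,3)

9,3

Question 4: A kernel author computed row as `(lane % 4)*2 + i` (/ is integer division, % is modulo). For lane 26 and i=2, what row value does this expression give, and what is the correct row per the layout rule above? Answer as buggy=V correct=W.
buggy=6 correct=12

`(lane % 4)*2 + i`[26,2]->6
lane 26->26/4=6, 26 mod 4=2
i=2  r:2·2+0+8->12  c:6
row: 6 vs 12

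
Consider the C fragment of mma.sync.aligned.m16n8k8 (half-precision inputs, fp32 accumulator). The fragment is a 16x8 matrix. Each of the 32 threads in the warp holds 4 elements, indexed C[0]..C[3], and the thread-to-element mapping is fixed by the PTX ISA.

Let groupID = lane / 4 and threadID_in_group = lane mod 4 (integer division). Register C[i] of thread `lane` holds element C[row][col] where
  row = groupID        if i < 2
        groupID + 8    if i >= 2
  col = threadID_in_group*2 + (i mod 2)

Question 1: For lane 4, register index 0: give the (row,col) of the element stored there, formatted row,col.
1,0

lane 4→4/4=1, 4 mod 4=0
i=0  r:1+0→1  c:2·0+0→0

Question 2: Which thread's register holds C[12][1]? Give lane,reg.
r=12->g=4,rb=1  c=1->t=0,b0=1
L=4*4+0=16  i=1*2+1=3

16,3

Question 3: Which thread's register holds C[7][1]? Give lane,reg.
28,1

r: 7->gid=7,r8=0  c: 1->tid=0,i&1=1
L=7*4+0=28  i=0*2+1=1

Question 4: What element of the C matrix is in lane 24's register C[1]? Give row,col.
6,1

24: G=6,T=0
[1] (6+0,0*2+1) = (6,1)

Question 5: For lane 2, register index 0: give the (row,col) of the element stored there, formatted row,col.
L=2->g=2>>2=0, t=2&3=2
[0]->row 0+0=0  col 2·2+0=4

0,4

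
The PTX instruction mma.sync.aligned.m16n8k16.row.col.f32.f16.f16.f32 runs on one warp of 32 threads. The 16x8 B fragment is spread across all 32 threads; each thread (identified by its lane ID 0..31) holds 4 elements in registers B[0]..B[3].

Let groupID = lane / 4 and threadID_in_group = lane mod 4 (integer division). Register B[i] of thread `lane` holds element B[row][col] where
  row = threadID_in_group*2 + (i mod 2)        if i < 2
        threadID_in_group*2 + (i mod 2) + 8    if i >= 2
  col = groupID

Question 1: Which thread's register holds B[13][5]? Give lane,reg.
22,3

c=5⇒gr=5  r=13⇒Rb=1,th=2,odd=1
L=5*4+2=22  i=1*2+1=3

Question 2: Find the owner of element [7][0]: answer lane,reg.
3,1

c=0->g=0  r=7->rb=0,t=3,b0=1
L=0*4+3=3  i=0*2+1=1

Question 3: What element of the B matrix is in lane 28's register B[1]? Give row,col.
1,7

lane 28->28/4=7, 28 mod 4=0
i=1  r:2·0+1+0->1  c:7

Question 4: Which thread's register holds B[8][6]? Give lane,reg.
24,2

c=6->g=6  r=8->rb=1,t=0,b0=0
L=6*4+0=24  i=1*2+0=2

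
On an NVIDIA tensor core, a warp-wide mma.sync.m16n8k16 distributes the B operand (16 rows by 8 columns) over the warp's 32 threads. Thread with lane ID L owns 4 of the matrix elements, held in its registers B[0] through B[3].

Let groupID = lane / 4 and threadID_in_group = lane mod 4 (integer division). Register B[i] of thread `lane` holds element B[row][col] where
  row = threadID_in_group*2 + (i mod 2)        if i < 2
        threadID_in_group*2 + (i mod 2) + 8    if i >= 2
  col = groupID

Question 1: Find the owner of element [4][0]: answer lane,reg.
c=0⇒gr=0  r=4⇒Rb=0,th=2,odd=0
L=0*4+2=2  i=0*2+0=0

2,0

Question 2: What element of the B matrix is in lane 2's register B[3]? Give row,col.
lane 2->2/4=0, 2 mod 4=2
i=3  r:2·2+1+8->13  c:0

13,0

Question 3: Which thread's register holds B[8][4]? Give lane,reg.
c:4=>grp=4  r:8=>rB=1,tig=0,lo=0
L=4*4+0=16  i=1*2+0=2

16,2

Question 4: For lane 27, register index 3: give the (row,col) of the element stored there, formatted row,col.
15,6

lane 27->27/4=6, 27 mod 4=3
i=3  r:2·3+1+8->15  c:6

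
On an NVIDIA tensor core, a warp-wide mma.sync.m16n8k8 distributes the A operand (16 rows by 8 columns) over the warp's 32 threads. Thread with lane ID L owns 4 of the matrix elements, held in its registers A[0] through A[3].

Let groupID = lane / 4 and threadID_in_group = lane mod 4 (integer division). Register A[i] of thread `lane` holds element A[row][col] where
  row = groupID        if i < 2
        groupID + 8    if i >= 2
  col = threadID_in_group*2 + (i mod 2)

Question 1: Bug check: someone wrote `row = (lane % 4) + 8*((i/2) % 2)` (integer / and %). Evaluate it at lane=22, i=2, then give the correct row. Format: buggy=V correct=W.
`(lane % 4) + 8*((i/2) % 2)`[22,2]=>10
lane 22=>22/4=5, 22 mod 4=2
i=2  r:5+8=>13  c:2·2+0=>4
row: 10 vs 13

buggy=10 correct=13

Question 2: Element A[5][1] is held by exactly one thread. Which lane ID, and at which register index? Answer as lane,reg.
r=5→G=5,rhi=0  c=1→T=0,p=1
L=5*4+0=20  i=0*2+1=1

20,1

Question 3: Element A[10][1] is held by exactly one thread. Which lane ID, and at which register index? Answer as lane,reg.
8,3

r=10⇒gr=2,Rb=1  c=1⇒th=0,odd=1
L=2*4+0=8  i=1*2+1=3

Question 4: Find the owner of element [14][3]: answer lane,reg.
r=14⇒gr=6,Rb=1  c=3⇒th=1,odd=1
L=6*4+1=25  i=1*2+1=3

25,3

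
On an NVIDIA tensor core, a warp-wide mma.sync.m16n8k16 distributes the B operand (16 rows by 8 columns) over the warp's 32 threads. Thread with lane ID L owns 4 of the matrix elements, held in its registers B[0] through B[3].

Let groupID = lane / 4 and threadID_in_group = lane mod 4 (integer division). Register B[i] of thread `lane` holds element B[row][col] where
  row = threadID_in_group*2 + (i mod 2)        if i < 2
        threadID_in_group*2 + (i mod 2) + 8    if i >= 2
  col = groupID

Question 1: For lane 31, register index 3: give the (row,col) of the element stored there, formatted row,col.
15,7

31: g=7,t=3
[3] (3*2+1+8,7) = (15,7)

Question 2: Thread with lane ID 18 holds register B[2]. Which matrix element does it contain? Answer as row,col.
12,4

L=18→G=18>>2=4, T=18&3=2
[2]→row 2·2+0+8=12  col G=4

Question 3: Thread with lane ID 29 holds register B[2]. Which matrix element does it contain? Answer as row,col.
29: grp=7,tig=1
[2] (1*2+0+8,7) = (10,7)

10,7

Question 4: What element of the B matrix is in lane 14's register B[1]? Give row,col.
lane 14: grp=3 (14/4), tig=2 (14%4)
i=1: r=2*2+1+0=5, c=grp=3

5,3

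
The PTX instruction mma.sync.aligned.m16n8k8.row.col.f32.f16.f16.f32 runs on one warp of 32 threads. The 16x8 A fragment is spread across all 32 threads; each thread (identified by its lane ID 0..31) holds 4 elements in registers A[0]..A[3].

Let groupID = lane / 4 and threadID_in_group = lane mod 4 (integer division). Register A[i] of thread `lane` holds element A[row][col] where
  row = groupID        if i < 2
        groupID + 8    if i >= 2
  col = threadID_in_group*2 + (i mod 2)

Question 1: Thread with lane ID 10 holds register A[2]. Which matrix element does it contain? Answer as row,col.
10,4

L=10=>grp=10>>2=2, tig=10&3=2
[2]=>row 2+8=10  col 2·2+0=4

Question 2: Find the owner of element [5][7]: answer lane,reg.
r=5⇒gr=5,Rb=0  c=7⇒th=3,odd=1
L=5*4+3=23  i=0*2+1=1

23,1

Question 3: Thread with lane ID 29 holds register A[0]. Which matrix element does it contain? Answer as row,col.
29: gr=7,th=1
[0] (7+0,1*2+0) = (7,2)

7,2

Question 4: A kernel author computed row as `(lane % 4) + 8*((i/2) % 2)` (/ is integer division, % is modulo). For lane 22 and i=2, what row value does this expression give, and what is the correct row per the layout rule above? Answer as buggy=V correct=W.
buggy=10 correct=13

`(lane % 4) + 8*((i/2) % 2)`[22,2]⇒10
lane 22⇒22/4=5, 22 mod 4=2
i=2  r:5+8⇒13  c:2·2+0⇒4
row: 10 vs 13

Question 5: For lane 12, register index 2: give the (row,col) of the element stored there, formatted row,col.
L=12→G=12>>2=3, T=12&3=0
[2]→row 3+8=11  col 0·2+0=0

11,0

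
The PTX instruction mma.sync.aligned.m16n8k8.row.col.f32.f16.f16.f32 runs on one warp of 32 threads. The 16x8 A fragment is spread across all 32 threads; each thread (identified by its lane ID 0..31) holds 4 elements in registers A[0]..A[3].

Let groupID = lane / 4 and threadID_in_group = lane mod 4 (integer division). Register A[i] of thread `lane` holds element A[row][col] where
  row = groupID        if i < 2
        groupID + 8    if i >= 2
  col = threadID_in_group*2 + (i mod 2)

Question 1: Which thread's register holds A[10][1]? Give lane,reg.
r: 10->gid=2,r8=1  c: 1->tid=0,i&1=1
L=2*4+0=8  i=1*2+1=3

8,3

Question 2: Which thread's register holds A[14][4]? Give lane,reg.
26,2

r=14⇒gr=6,Rb=1  c=4⇒th=2,odd=0
L=6*4+2=26  i=1*2+0=2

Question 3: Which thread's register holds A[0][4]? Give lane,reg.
2,0

r=0⇒gr=0,Rb=0  c=4⇒th=2,odd=0
L=0*4+2=2  i=0*2+0=0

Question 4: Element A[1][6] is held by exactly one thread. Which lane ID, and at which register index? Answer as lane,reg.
r:1=>grp=1,rB=0  c:6=>tig=3,lo=0
L=1*4+3=7  i=0*2+0=0

7,0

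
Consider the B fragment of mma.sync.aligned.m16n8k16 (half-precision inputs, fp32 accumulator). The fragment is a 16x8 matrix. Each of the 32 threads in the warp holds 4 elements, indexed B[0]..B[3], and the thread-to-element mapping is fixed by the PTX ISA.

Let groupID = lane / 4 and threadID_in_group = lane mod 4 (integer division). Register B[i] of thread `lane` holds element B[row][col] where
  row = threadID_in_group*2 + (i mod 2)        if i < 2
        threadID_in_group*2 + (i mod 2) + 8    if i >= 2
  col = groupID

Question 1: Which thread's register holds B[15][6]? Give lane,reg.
27,3

c=6⇒gr=6  r=15⇒Rb=1,th=3,odd=1
L=6*4+3=27  i=1*2+1=3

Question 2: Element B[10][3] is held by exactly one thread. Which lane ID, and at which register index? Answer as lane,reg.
13,2

c=3->g=3  r=10->rb=1,t=1,b0=0
L=3*4+1=13  i=1*2+0=2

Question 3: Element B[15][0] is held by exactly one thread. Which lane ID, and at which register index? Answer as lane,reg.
c=0⇒gr=0  r=15⇒Rb=1,th=3,odd=1
L=0*4+3=3  i=1*2+1=3

3,3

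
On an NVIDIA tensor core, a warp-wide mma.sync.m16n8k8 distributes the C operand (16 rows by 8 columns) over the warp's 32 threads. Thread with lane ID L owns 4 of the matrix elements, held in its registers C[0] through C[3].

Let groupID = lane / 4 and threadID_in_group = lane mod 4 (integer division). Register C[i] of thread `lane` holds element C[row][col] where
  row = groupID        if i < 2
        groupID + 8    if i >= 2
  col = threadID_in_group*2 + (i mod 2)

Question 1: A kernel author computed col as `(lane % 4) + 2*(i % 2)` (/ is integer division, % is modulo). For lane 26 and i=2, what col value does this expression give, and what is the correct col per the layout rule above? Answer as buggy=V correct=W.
`(lane % 4) + 2*(i % 2)`[26,2]→2
26: G=6,T=2
[2] (6+8,2*2+0) = (14,4)
col: 2 vs 4

buggy=2 correct=4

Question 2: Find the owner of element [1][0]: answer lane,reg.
4,0

r:1=>grp=1,rB=0  c:0=>tig=0,lo=0
L=1*4+0=4  i=0*2+0=0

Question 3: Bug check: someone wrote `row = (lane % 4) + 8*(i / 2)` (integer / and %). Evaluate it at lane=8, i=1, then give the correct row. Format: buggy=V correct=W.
buggy=0 correct=2

`(lane % 4) + 8*(i / 2)`[8,1]⇒0
8: gr=2,th=0
[1] (2+0,0*2+1) = (2,1)
row: 0 vs 2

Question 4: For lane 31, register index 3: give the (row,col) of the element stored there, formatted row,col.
15,7

lane 31⇒31/4=7, 31 mod 4=3
i=3  r:7+8⇒15  c:2·3+1⇒7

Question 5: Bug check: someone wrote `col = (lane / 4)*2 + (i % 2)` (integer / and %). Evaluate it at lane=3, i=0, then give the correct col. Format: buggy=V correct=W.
`(lane / 4)*2 + (i % 2)`[3,0]->0
lane 3->3/4=0, 3 mod 4=3
i=0  r:0+0->0  c:2·3+0->6
col: 0 vs 6

buggy=0 correct=6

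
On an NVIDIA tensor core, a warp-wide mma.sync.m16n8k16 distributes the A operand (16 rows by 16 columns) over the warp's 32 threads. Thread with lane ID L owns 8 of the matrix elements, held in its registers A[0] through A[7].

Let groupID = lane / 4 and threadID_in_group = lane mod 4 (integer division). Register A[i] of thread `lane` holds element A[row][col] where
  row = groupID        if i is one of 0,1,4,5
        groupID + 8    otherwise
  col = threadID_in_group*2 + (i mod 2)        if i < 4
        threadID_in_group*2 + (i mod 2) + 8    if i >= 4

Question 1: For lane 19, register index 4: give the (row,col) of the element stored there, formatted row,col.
lane 19: g=4 (19/4), t=3 (19%4)
i=4: r=4+0=4, c=3*2+0+8=14

4,14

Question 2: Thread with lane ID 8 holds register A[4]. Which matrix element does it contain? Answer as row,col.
8: g=2,t=0
[4] (2+0,0*2+0+8) = (2,8)

2,8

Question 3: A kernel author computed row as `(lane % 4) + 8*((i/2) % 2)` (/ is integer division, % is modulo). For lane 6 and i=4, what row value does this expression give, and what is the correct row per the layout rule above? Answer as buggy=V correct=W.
`(lane % 4) + 8*((i/2) % 2)`[6,4]=>2
lane 6=>6/4=1, 6 mod 4=2
i=4  r:1+0=>1  c:2·2+0+8=>12
row: 2 vs 1

buggy=2 correct=1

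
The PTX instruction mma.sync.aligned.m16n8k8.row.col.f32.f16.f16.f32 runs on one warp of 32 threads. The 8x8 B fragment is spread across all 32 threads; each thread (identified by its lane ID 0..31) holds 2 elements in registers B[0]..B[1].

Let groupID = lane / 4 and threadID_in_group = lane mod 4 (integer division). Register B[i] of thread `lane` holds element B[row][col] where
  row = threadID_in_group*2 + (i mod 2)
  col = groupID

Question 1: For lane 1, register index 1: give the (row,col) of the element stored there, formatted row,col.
3,0

lane 1: gr=0 (1/4), th=1 (1%4)
i=1: r=1*2+1=3, c=gr=0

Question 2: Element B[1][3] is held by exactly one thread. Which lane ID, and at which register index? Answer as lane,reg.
12,1

c: 3->gid=3  r: 1->tid=0,i&1=1
L=3*4+0=12  i=1=1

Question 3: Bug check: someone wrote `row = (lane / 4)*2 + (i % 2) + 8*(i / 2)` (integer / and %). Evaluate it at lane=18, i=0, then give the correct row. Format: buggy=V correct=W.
`(lane / 4)*2 + (i % 2) + 8*(i / 2)`[18,0]⇒8
lane 18⇒18/4=4, 18 mod 4=2
i=0  r:2·2+0⇒4  c:4
row: 8 vs 4

buggy=8 correct=4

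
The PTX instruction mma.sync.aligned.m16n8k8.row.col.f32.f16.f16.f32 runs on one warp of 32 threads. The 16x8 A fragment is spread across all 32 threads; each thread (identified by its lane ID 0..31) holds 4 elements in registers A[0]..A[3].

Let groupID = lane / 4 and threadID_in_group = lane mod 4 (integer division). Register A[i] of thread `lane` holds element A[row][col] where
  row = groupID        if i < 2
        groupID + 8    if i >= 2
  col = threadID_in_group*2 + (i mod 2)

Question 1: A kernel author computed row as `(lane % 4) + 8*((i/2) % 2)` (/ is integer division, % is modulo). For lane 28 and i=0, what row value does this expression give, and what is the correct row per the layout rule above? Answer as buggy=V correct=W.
buggy=0 correct=7

`(lane % 4) + 8*((i/2) % 2)`[28,0]->0
28: gid=7,tid=0
[0] (7+0,0*2+0) = (7,0)
row: 0 vs 7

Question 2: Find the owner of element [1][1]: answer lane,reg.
r=1->g=1,rb=0  c=1->t=0,b0=1
L=1*4+0=4  i=0*2+1=1

4,1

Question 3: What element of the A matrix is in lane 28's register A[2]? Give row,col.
lane 28: grp=7 (28/4), tig=0 (28%4)
i=2: r=7+8=15, c=0*2+0=0

15,0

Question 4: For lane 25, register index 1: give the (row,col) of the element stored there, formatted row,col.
6,3

lane 25: gid=6 (25/4), tid=1 (25%4)
i=1: r=6+0=6, c=1*2+1=3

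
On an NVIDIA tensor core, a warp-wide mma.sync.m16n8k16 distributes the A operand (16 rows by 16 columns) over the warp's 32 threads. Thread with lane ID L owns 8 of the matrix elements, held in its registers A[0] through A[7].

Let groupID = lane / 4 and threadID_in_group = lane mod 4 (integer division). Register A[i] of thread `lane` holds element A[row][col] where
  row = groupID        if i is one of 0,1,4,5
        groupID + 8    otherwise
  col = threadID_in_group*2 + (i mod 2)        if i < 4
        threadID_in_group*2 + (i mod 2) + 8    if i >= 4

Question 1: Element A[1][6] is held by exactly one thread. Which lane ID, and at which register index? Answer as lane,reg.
r:1=>grp=1,rB=0  c:6=>cB=0,tig=3,lo=0
L=1*4+3=7  i=0*4+0*2+0=0

7,0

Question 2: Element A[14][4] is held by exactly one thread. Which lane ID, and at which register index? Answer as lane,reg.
r=14→G=6,rhi=1  c=4→chi=0,T=2,p=0
L=6*4+2=26  i=0*4+1*2+0=2

26,2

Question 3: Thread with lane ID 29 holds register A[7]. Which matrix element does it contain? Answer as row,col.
L=29⇒gr=29>>2=7, th=29&3=1
[7]⇒row 7+8=15  col 1·2+1+8=11

15,11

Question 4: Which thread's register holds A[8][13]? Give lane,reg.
r:8=>grp=0,rB=1  c:13=>cB=1,tig=2,lo=1
L=0*4+2=2  i=1*4+1*2+1=7

2,7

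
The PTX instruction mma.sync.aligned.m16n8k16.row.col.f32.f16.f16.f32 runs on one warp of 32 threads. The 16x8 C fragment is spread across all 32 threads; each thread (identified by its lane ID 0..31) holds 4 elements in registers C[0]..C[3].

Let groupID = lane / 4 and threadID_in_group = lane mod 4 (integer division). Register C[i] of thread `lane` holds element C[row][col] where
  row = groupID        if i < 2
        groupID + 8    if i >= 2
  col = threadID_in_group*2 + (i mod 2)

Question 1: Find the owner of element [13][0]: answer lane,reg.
20,2

r:13=>grp=5,rB=1  c:0=>tig=0,lo=0
L=5*4+0=20  i=1*2+0=2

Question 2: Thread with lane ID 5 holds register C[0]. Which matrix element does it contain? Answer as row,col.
L=5->g=5>>2=1, t=5&3=1
[0]->row 1+0=1  col 1·2+0=2

1,2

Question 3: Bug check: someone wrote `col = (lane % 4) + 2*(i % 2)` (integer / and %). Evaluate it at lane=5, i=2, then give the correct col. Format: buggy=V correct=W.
`(lane % 4) + 2*(i % 2)`[5,2]->1
L=5->g=5>>2=1, t=5&3=1
[2]->row 1+8=9  col 1·2+0=2
col: 1 vs 2

buggy=1 correct=2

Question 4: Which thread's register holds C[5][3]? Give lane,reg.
21,1

r=5⇒gr=5,Rb=0  c=3⇒th=1,odd=1
L=5*4+1=21  i=0*2+1=1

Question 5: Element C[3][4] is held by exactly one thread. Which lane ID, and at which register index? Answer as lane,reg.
r: 3->gid=3,r8=0  c: 4->tid=2,i&1=0
L=3*4+2=14  i=0*2+0=0

14,0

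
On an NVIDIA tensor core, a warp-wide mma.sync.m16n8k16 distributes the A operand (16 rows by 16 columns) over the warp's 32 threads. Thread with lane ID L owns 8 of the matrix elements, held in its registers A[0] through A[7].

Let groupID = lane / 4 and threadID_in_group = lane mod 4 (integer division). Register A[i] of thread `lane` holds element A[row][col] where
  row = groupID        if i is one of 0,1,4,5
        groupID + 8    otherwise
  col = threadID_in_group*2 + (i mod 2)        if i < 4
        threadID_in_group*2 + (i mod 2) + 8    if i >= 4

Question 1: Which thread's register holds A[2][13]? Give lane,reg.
r: 2->gid=2,r8=0  c: 13->c8=1,tid=2,i&1=1
L=2*4+2=10  i=1*4+0*2+1=5

10,5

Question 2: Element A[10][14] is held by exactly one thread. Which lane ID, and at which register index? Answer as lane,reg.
r=10->g=2,rb=1  c=14->cb=1,t=3,b0=0
L=2*4+3=11  i=1*4+1*2+0=6

11,6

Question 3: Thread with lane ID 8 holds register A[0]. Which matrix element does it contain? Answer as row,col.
lane 8=>8/4=2, 8 mod 4=0
i=0  r:2+0=>2  c:2·0+0+0=>0

2,0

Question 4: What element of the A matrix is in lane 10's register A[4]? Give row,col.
L=10=>grp=10>>2=2, tig=10&3=2
[4]=>row 2+0=2  col 2·2+0+8=12

2,12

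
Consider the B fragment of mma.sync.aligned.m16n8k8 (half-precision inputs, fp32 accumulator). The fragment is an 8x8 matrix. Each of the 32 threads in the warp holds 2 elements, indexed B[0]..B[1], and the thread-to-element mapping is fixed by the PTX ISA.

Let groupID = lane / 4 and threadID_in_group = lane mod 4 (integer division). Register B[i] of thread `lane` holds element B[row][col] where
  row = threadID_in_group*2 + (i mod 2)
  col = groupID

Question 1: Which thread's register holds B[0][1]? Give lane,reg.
4,0

c=1→G=1  r=0→T=0,p=0
L=1*4+0=4  i=0=0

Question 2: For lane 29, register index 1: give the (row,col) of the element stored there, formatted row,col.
3,7

lane 29: gid=7 (29/4), tid=1 (29%4)
i=1: r=1*2+1=3, c=gid=7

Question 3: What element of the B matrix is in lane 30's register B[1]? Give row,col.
5,7

30: g=7,t=2
[1] (2*2+1,7) = (5,7)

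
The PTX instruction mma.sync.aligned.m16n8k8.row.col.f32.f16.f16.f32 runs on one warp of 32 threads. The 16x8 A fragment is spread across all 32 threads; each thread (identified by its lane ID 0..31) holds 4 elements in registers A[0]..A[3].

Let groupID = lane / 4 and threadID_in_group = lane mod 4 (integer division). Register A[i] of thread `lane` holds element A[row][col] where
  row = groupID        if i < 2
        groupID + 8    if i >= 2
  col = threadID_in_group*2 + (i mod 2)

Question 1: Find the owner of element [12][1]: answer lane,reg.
r: 12->gid=4,r8=1  c: 1->tid=0,i&1=1
L=4*4+0=16  i=1*2+1=3

16,3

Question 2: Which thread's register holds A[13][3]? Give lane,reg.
r=13->g=5,rb=1  c=3->t=1,b0=1
L=5*4+1=21  i=1*2+1=3

21,3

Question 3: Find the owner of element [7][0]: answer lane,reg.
28,0

r: 7->gid=7,r8=0  c: 0->tid=0,i&1=0
L=7*4+0=28  i=0*2+0=0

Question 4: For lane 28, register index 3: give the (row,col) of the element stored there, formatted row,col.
15,1

28: gr=7,th=0
[3] (7+8,0*2+1) = (15,1)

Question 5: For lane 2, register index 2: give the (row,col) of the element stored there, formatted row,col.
8,4

lane 2⇒2/4=0, 2 mod 4=2
i=2  r:0+8⇒8  c:2·2+0⇒4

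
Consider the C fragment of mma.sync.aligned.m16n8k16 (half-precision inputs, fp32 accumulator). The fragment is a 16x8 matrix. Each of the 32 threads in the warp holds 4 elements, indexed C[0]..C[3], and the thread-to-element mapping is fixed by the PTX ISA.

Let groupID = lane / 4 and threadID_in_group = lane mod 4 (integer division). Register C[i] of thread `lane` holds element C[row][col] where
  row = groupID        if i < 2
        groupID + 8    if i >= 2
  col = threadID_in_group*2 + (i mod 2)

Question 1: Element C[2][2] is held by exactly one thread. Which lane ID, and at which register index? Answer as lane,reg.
r=2->g=2,rb=0  c=2->t=1,b0=0
L=2*4+1=9  i=0*2+0=0

9,0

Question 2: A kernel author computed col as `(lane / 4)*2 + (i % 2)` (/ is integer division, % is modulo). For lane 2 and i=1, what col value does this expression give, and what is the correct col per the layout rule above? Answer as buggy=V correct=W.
buggy=1 correct=5

`(lane / 4)*2 + (i % 2)`[2,1]->1
lane 2->2/4=0, 2 mod 4=2
i=1  r:0+0->0  c:2·2+1->5
col: 1 vs 5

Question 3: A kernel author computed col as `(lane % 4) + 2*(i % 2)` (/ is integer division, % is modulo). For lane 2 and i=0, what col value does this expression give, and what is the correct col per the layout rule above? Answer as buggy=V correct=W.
buggy=2 correct=4

`(lane % 4) + 2*(i % 2)`[2,0]→2
2: G=0,T=2
[0] (0+0,2*2+0) = (0,4)
col: 2 vs 4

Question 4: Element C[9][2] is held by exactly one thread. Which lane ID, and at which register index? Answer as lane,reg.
5,2

r=9→G=1,rhi=1  c=2→T=1,p=0
L=1*4+1=5  i=1*2+0=2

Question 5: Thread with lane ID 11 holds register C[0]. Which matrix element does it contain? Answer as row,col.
2,6

11: grp=2,tig=3
[0] (2+0,3*2+0) = (2,6)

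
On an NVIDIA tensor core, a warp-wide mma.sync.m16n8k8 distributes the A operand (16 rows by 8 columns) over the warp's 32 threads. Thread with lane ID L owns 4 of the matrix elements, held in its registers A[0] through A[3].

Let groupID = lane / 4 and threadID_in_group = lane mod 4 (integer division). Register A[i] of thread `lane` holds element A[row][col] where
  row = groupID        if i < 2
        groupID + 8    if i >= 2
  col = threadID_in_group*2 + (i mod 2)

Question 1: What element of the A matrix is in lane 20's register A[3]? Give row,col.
20: gid=5,tid=0
[3] (5+8,0*2+1) = (13,1)

13,1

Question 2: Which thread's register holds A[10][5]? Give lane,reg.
r=10⇒gr=2,Rb=1  c=5⇒th=2,odd=1
L=2*4+2=10  i=1*2+1=3

10,3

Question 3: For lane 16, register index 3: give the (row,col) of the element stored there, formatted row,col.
12,1

lane 16->16/4=4, 16 mod 4=0
i=3  r:4+8->12  c:2·0+1->1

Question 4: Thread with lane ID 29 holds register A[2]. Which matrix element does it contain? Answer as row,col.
lane 29: g=7 (29/4), t=1 (29%4)
i=2: r=7+8=15, c=1*2+0=2

15,2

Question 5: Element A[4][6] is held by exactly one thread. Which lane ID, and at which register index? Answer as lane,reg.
19,0

r=4→G=4,rhi=0  c=6→T=3,p=0
L=4*4+3=19  i=0*2+0=0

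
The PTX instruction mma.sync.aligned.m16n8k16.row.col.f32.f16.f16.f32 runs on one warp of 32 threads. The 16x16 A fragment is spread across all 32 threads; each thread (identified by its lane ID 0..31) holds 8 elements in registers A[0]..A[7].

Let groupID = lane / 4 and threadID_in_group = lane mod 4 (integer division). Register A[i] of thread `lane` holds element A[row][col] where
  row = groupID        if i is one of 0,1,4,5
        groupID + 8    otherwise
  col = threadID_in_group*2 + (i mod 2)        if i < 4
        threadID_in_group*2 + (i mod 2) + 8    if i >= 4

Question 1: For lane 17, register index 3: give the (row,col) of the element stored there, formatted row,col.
lane 17: grp=4 (17/4), tig=1 (17%4)
i=3: r=4+8=12, c=1*2+1+0=3

12,3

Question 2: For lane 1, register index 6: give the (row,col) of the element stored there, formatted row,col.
1: G=0,T=1
[6] (0+8,1*2+0+8) = (8,10)

8,10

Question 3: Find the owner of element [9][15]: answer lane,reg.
r: 9->gid=1,r8=1  c: 15->c8=1,tid=3,i&1=1
L=1*4+3=7  i=1*4+1*2+1=7

7,7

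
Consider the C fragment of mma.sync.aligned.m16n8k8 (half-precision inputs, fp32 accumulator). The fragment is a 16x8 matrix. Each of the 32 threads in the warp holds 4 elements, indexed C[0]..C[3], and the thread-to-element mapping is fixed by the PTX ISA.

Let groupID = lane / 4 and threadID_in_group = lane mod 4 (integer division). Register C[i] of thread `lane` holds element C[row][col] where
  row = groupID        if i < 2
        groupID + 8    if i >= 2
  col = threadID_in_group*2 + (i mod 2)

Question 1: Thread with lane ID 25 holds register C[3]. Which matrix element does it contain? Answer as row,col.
25: G=6,T=1
[3] (6+8,1*2+1) = (14,3)

14,3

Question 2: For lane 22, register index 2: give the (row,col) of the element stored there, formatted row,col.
lane 22=>22/4=5, 22 mod 4=2
i=2  r:5+8=>13  c:2·2+0=>4

13,4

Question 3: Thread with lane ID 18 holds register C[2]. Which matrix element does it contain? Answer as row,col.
L=18→G=18>>2=4, T=18&3=2
[2]→row 4+8=12  col 2·2+0=4

12,4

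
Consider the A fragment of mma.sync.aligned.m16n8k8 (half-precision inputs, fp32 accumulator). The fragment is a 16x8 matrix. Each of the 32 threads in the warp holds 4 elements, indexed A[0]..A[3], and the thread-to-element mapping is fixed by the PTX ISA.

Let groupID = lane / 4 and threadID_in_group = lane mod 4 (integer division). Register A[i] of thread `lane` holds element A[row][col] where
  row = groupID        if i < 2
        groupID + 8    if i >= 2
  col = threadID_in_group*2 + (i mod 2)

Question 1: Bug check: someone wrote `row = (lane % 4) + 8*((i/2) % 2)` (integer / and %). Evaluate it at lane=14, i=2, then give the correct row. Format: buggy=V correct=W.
`(lane % 4) + 8*((i/2) % 2)`[14,2]->10
lane 14->14/4=3, 14 mod 4=2
i=2  r:3+8->11  c:2·2+0->4
row: 10 vs 11

buggy=10 correct=11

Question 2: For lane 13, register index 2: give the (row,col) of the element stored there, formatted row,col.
11,2

lane 13: gr=3 (13/4), th=1 (13%4)
i=2: r=3+8=11, c=1*2+0=2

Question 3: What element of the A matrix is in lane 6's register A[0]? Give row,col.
lane 6: grp=1 (6/4), tig=2 (6%4)
i=0: r=1+0=1, c=2*2+0=4

1,4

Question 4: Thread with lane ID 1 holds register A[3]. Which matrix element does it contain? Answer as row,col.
L=1->g=1>>2=0, t=1&3=1
[3]->row 0+8=8  col 1·2+1=3

8,3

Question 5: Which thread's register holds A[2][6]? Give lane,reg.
11,0

r=2→G=2,rhi=0  c=6→T=3,p=0
L=2*4+3=11  i=0*2+0=0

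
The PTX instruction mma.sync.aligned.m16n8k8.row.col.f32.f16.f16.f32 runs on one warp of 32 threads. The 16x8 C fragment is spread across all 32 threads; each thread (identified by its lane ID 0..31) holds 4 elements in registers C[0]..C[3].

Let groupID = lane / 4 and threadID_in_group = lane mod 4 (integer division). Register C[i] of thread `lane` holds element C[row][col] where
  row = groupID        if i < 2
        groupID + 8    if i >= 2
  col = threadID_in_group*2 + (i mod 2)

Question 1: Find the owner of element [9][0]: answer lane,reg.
4,2

r=9->g=1,rb=1  c=0->t=0,b0=0
L=1*4+0=4  i=1*2+0=2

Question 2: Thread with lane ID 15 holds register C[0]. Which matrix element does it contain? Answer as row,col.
3,6

lane 15: g=3 (15/4), t=3 (15%4)
i=0: r=3+0=3, c=3*2+0=6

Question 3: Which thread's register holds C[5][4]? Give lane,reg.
22,0

r=5⇒gr=5,Rb=0  c=4⇒th=2,odd=0
L=5*4+2=22  i=0*2+0=0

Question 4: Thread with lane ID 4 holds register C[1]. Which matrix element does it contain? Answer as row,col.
L=4->gid=4>>2=1, tid=4&3=0
[1]->row 1+0=1  col 0·2+1=1

1,1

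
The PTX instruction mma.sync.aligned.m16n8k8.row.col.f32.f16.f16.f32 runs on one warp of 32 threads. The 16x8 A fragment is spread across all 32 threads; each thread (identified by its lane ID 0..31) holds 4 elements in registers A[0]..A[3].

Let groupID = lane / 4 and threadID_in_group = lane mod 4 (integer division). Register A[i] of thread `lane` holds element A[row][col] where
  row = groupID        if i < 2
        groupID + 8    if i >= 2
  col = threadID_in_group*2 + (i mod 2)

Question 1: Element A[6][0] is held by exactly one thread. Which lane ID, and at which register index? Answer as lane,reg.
r=6→G=6,rhi=0  c=0→T=0,p=0
L=6*4+0=24  i=0*2+0=0

24,0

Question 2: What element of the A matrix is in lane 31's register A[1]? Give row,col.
L=31→G=31>>2=7, T=31&3=3
[1]→row 7+0=7  col 3·2+1=7

7,7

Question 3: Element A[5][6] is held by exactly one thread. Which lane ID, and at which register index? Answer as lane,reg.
23,0

r=5->g=5,rb=0  c=6->t=3,b0=0
L=5*4+3=23  i=0*2+0=0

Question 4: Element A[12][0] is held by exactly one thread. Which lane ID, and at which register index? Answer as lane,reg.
r:12=>grp=4,rB=1  c:0=>tig=0,lo=0
L=4*4+0=16  i=1*2+0=2

16,2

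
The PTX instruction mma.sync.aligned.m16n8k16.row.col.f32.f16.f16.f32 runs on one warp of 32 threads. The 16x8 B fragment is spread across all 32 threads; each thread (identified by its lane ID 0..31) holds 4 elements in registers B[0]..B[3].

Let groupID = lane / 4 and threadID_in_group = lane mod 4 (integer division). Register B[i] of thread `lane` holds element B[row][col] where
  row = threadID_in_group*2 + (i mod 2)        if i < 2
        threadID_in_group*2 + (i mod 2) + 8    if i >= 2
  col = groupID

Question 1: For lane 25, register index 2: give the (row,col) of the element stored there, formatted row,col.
lane 25->25/4=6, 25 mod 4=1
i=2  r:2·1+0+8->10  c:6

10,6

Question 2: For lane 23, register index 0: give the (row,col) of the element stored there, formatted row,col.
6,5

lane 23: G=5 (23/4), T=3 (23%4)
i=0: r=3*2+0+0=6, c=G=5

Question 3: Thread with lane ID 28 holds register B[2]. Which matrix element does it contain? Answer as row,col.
8,7

lane 28: G=7 (28/4), T=0 (28%4)
i=2: r=0*2+0+8=8, c=G=7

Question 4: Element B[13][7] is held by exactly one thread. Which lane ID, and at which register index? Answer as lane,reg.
c=7⇒gr=7  r=13⇒Rb=1,th=2,odd=1
L=7*4+2=30  i=1*2+1=3

30,3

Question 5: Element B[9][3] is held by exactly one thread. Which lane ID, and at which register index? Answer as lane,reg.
c=3->g=3  r=9->rb=1,t=0,b0=1
L=3*4+0=12  i=1*2+1=3

12,3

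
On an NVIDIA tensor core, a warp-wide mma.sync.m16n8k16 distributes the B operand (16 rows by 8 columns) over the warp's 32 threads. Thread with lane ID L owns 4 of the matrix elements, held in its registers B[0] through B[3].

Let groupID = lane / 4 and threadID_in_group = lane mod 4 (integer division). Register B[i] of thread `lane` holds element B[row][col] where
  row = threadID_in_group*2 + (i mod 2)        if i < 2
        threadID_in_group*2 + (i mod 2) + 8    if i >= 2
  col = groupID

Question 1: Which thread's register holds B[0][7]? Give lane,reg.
28,0

c: 7->gid=7  r: 0->r8=0,tid=0,i&1=0
L=7*4+0=28  i=0*2+0=0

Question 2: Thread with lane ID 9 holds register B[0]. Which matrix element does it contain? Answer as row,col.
lane 9: gid=2 (9/4), tid=1 (9%4)
i=0: r=1*2+0+0=2, c=gid=2

2,2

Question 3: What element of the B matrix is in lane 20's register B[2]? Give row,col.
lane 20: grp=5 (20/4), tig=0 (20%4)
i=2: r=0*2+0+8=8, c=grp=5

8,5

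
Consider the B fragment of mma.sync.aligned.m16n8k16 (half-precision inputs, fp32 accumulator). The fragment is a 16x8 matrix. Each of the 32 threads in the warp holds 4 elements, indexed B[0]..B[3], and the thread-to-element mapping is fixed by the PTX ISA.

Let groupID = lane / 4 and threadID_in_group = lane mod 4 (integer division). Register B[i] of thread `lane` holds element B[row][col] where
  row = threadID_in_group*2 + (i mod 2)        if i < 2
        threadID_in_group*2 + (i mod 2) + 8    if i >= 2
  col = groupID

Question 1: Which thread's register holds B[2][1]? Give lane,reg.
c=1→G=1  r=2→rhi=0,T=1,p=0
L=1*4+1=5  i=0*2+0=0

5,0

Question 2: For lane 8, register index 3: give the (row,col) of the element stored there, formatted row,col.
8: grp=2,tig=0
[3] (0*2+1+8,2) = (9,2)

9,2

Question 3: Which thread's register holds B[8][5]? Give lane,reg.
c:5=>grp=5  r:8=>rB=1,tig=0,lo=0
L=5*4+0=20  i=1*2+0=2

20,2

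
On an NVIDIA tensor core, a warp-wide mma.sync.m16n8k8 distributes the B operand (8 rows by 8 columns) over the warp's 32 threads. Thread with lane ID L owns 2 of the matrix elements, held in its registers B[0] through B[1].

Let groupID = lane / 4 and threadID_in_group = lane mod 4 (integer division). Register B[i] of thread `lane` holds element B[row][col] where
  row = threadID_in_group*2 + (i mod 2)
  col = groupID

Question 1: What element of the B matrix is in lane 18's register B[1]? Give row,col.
lane 18: G=4 (18/4), T=2 (18%4)
i=1: r=2*2+1=5, c=G=4

5,4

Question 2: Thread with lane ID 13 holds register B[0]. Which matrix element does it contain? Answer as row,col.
lane 13->13/4=3, 13 mod 4=1
i=0  r:2·1+0->2  c:3

2,3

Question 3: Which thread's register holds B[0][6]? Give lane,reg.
24,0

c:6=>grp=6  r:0=>tig=0,lo=0
L=6*4+0=24  i=0=0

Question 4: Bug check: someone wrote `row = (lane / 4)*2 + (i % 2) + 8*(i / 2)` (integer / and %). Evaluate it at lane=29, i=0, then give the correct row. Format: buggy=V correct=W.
`(lane / 4)*2 + (i % 2) + 8*(i / 2)`[29,0]->14
lane 29: gid=7 (29/4), tid=1 (29%4)
i=0: r=1*2+0=2, c=gid=7
row: 14 vs 2

buggy=14 correct=2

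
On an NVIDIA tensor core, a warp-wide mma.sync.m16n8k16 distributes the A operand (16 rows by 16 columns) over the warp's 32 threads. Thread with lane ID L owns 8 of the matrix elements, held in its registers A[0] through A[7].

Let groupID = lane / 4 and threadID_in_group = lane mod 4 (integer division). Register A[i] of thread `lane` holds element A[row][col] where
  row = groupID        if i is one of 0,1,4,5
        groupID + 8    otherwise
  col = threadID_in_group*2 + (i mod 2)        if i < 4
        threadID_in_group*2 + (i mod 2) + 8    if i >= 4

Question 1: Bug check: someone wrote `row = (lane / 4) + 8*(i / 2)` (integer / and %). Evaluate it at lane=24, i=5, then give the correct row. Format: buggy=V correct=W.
buggy=22 correct=6

`(lane / 4) + 8*(i / 2)`[24,5]=>22
lane 24=>24/4=6, 24 mod 4=0
i=5  r:6+0=>6  c:2·0+1+8=>9
row: 22 vs 6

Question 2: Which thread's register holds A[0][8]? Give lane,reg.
0,4

r=0->g=0,rb=0  c=8->cb=1,t=0,b0=0
L=0*4+0=0  i=1*4+0*2+0=4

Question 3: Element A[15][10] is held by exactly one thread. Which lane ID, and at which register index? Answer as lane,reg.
r=15->g=7,rb=1  c=10->cb=1,t=1,b0=0
L=7*4+1=29  i=1*4+1*2+0=6

29,6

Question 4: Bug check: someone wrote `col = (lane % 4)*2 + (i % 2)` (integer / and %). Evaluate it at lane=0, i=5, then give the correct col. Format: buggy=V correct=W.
buggy=1 correct=9

`(lane % 4)*2 + (i % 2)`[0,5]->1
0: gid=0,tid=0
[5] (0+0,0*2+1+8) = (0,9)
col: 1 vs 9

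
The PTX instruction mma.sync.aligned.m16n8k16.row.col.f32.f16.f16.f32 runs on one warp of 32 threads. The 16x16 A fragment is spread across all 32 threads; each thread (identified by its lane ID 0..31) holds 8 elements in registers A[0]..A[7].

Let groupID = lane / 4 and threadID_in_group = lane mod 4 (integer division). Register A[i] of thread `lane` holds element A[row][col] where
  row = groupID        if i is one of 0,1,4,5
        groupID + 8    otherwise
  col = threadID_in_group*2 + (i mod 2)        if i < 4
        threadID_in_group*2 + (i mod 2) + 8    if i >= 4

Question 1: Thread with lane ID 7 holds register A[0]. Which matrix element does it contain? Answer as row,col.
L=7→G=7>>2=1, T=7&3=3
[0]→row 1+0=1  col 3·2+0+0=6

1,6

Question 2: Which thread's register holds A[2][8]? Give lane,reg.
r: 2->gid=2,r8=0  c: 8->c8=1,tid=0,i&1=0
L=2*4+0=8  i=1*4+0*2+0=4

8,4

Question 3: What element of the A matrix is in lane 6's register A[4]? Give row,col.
lane 6⇒6/4=1, 6 mod 4=2
i=4  r:1+0⇒1  c:2·2+0+8⇒12

1,12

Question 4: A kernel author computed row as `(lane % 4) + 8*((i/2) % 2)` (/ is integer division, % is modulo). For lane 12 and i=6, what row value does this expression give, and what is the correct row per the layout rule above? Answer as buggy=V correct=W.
buggy=8 correct=11

`(lane % 4) + 8*((i/2) % 2)`[12,6]->8
lane 12: gid=3 (12/4), tid=0 (12%4)
i=6: r=3+8=11, c=0*2+0+8=8
row: 8 vs 11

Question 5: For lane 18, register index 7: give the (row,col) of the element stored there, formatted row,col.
L=18=>grp=18>>2=4, tig=18&3=2
[7]=>row 4+8=12  col 2·2+1+8=13

12,13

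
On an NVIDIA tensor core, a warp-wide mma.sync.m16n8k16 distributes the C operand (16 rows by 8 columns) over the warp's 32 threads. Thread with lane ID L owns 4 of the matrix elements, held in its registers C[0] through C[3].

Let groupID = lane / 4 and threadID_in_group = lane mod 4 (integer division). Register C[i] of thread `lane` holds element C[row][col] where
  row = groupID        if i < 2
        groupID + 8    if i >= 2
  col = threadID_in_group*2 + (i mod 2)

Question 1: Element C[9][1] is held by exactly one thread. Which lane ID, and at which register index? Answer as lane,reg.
4,3

r=9->g=1,rb=1  c=1->t=0,b0=1
L=1*4+0=4  i=1*2+1=3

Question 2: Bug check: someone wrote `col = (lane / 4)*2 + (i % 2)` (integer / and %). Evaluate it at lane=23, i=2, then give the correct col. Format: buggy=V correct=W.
`(lane / 4)*2 + (i % 2)`[23,2]=>10
23: grp=5,tig=3
[2] (5+8,3*2+0) = (13,6)
col: 10 vs 6

buggy=10 correct=6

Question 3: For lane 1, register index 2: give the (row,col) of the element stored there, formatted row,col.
8,2

1: G=0,T=1
[2] (0+8,1*2+0) = (8,2)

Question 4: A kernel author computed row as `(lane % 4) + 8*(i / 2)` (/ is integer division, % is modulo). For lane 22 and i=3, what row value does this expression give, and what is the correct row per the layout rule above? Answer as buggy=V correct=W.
`(lane % 4) + 8*(i / 2)`[22,3]->10
lane 22->22/4=5, 22 mod 4=2
i=3  r:5+8->13  c:2·2+1->5
row: 10 vs 13

buggy=10 correct=13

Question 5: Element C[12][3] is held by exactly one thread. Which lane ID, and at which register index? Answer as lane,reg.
r=12⇒gr=4,Rb=1  c=3⇒th=1,odd=1
L=4*4+1=17  i=1*2+1=3

17,3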